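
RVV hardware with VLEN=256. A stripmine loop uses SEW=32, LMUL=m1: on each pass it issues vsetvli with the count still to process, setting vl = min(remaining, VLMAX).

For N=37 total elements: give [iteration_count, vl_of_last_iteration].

[iterations, last_vl] = [5, 5]

VLMAX = (256 × 1) / 32 = 8 lanes
37 elements at 8/iter → 5 passes, remainder 5 on the last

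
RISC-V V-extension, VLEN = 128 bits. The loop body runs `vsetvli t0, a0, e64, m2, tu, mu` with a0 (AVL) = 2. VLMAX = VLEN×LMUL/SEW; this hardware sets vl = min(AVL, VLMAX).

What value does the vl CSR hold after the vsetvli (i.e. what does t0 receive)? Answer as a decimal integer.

vl = 2

VLMAX = (128 × 2) / 64 = 4 lanes
vl ← min(2, 4) = 2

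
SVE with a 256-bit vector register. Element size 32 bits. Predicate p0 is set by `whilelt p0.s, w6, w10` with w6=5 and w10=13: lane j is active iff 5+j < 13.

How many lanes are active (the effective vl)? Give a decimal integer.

lane count: 256 div 32 = 8
p0[j] = (5+j < 13); true for j=0..7 → 8 lanes set

vl = 8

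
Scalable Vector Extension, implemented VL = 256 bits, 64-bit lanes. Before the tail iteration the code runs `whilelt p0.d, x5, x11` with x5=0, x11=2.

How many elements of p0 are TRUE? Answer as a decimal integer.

lane count: 256 div 64 = 4
whilelt: lane j active iff 0+j < 2 → j < 2 → 2 active

vl = 2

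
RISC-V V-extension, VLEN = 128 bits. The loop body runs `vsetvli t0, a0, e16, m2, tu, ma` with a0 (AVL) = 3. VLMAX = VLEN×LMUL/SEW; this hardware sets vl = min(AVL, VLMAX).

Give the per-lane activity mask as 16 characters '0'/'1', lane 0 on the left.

lanes per group: 128·2/16 = 16
AVL=3 ≤ VLMAX=16, so vl = 3
bits (lane 0 leftmost): 1110000000000000

predicate = 1110000000000000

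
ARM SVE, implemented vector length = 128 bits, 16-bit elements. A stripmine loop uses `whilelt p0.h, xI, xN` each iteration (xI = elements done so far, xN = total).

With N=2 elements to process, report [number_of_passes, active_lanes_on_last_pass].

[iterations, last_vl] = [1, 2]

lane count: 128 div 16 = 8
N=2: ⌈2/8⌉ = 1 iters; last vl = 2 − 0×8 = 2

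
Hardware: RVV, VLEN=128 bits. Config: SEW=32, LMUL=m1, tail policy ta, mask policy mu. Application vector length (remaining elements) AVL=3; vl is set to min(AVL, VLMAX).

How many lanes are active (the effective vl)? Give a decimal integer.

vl = 3

lanes per group: 128·1/32 = 4
AVL=3 ≤ VLMAX=4, so vl = 3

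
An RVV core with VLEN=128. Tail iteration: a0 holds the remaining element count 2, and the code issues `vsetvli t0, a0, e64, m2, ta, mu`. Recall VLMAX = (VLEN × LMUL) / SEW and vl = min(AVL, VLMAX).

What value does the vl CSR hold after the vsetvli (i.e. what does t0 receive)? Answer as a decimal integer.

lanes per group: 128·2/64 = 4
vl = min(AVL, VLMAX) = min(2, 4) = 2

vl = 2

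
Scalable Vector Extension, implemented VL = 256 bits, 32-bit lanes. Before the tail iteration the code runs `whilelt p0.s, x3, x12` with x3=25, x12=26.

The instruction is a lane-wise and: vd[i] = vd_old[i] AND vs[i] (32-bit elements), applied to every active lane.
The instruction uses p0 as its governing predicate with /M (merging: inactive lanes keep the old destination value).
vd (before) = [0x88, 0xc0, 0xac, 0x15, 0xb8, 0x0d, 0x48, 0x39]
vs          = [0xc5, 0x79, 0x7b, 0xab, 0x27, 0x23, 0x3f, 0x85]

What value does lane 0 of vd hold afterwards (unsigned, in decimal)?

vd[0] = 128

lane count: 256 div 32 = 8
whilelt: lane j active iff 25+j < 26 → j < 1 → 1 active
  i=0: and(0x88,0xc5) → 128
  i=1: tail/keep → 192
  i=2: tail/keep → 172
  i=3: tail/keep → 21
  i=4: tail/keep → 184
  i=5: tail/keep → 13
  i=6: tail/keep → 72
  i=7: tail/keep → 57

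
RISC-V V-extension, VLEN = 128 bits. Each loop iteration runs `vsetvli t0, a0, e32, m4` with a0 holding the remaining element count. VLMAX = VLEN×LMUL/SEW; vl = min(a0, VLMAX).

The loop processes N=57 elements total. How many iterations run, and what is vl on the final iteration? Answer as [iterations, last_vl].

[iterations, last_vl] = [4, 9]

VLMAX = (128 × 4) / 32 = 16 lanes
iterations = ceil(57/16) = 4; final-pass vl = 9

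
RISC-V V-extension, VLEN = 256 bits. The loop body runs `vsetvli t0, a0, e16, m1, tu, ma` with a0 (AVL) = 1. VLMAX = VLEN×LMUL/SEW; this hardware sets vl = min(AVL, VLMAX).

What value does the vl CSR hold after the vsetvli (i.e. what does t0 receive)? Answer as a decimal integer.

vl = 1

VLMAX = (256 × 1) / 16 = 16 lanes
vl = min(AVL, VLMAX) = min(1, 16) = 1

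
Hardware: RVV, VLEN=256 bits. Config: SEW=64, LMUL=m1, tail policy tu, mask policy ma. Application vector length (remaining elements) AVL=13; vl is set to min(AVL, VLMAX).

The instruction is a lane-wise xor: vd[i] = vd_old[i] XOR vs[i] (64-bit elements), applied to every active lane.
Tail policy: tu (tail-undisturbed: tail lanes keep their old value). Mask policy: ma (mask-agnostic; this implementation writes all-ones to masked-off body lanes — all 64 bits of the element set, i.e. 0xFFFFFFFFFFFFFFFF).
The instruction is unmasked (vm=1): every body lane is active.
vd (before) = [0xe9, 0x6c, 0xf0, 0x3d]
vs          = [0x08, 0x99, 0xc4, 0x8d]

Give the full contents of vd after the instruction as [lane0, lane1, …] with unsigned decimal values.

lanes per group: 256·1/64 = 4
vl = min(AVL, VLMAX) = min(13, 4) = 4
lane  0: xor(0xe9,0x08) ⇒ 0xe1
lane  1: xor(0x6c,0x99) ⇒ 0xf5
lane  2: xor(0xf0,0xc4) ⇒ 0x34
lane  3: xor(0x3d,0x8d) ⇒ 0xb0

vd = [225, 245, 52, 176]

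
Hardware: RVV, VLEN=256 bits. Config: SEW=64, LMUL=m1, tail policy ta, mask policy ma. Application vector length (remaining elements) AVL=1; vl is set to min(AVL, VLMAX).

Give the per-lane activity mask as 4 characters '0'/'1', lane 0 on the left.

predicate = 1000

VLMAX = VLEN×LMUL/SEW = 256×1/64 = 4
AVL=1 ≤ VLMAX=4, so vl = 1
bits (lane 0 leftmost): 1000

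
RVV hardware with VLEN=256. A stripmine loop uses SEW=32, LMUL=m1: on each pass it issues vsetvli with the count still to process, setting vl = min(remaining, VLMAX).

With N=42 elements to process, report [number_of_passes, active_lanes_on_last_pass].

VLMAX = VLEN×LMUL/SEW = 256×1/32 = 8
N=42: ⌈42/8⌉ = 6 iters; last vl = 42 − 5×8 = 2

[iterations, last_vl] = [6, 2]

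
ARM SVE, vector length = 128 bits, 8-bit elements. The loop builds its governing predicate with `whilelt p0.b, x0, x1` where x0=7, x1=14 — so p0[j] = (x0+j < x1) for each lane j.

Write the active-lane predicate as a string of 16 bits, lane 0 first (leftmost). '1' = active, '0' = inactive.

128-bit reg / 8-bit elem → 16 lanes
p0[j] = (7+j < 14); true for j=0..6 → 7 lanes set
bits (lane 0 leftmost): 1111111000000000

predicate = 1111111000000000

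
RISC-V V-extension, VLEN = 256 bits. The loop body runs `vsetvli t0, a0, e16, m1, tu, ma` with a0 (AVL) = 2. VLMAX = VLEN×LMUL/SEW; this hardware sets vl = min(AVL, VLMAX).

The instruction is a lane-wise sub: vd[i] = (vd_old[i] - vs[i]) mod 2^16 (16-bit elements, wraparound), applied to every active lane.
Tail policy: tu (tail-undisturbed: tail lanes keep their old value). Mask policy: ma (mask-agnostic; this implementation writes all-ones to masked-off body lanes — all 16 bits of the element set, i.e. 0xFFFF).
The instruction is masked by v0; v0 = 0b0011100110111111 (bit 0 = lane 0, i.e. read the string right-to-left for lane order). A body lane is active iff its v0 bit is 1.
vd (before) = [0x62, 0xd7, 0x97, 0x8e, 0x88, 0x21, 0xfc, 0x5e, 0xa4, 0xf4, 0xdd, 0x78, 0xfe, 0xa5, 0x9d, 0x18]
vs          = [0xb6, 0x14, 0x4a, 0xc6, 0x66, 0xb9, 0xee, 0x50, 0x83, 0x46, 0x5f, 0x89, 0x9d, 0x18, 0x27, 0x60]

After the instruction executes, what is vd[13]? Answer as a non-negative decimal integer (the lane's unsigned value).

VLMAX = VLEN×LMUL/SEW = 256×1/16 = 16
vl ← min(2, 16) = 2
vd[0] sub(0x62,0xb6) -> 0xffac
vd[1] sub(0xd7,0x14) -> 0xc3
vd[2] tail/keep -> 0x97
vd[3] tail/keep -> 0x8e
vd[4] tail/keep -> 0x88
vd[5] tail/keep -> 0x21
vd[6] tail/keep -> 0xfc
vd[7] tail/keep -> 0x5e
vd[8] tail/keep -> 0xa4
vd[9] tail/keep -> 0xf4
vd[10] tail/keep -> 0xdd
vd[11] tail/keep -> 0x78
vd[12] tail/keep -> 0xfe
vd[13] tail/keep -> 0xa5
vd[14] tail/keep -> 0x9d
vd[15] tail/keep -> 0x18

vd[13] = 165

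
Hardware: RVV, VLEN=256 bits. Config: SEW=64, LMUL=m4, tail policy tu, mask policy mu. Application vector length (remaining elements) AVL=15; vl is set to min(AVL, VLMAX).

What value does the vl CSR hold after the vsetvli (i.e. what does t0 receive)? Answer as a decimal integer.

VLMAX = VLEN×LMUL/SEW = 256×4/64 = 16
AVL=15 ≤ VLMAX=16, so vl = 15

vl = 15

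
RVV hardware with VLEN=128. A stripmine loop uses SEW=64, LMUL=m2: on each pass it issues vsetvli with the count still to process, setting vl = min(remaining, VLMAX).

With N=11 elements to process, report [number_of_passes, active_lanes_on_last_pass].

VLMAX = VLEN×LMUL/SEW = 128×2/64 = 4
iterations = ceil(11/4) = 3; final-pass vl = 3

[iterations, last_vl] = [3, 3]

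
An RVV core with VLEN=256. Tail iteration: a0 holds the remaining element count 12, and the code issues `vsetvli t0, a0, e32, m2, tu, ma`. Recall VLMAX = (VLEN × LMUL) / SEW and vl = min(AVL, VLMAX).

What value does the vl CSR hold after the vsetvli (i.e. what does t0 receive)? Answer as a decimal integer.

vl = 12

lanes per group: 256·2/32 = 16
vl = min(AVL, VLMAX) = min(12, 16) = 12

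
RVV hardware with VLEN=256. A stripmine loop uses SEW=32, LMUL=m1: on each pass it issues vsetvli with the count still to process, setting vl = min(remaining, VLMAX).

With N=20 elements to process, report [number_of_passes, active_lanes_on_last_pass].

VLMAX = VLEN×LMUL/SEW = 256×1/32 = 8
20 elements at 8/iter → 3 passes, remainder 4 on the last

[iterations, last_vl] = [3, 4]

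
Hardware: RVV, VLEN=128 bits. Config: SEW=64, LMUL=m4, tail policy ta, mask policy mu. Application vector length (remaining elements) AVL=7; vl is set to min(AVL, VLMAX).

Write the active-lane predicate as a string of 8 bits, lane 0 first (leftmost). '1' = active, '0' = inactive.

VLMAX = (128 × 4) / 64 = 8 lanes
AVL=7 ≤ VLMAX=8, so vl = 7
bits (lane 0 leftmost): 11111110

predicate = 11111110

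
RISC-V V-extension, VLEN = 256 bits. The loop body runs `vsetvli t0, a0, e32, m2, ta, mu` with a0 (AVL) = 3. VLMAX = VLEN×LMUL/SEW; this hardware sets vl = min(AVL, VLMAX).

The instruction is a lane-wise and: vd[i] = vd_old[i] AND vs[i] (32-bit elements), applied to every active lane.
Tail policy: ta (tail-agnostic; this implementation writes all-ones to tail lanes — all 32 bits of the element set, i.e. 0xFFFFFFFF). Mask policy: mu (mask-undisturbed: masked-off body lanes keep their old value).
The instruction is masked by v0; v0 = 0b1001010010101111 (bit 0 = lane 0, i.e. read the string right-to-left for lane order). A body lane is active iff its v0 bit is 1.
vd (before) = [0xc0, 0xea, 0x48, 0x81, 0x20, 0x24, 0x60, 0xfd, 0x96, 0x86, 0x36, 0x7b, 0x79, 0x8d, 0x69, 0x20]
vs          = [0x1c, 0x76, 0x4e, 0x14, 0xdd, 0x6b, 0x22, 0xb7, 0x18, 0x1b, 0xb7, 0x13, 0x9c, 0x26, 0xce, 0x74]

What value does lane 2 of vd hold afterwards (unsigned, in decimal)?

vd[2] = 72

VLMAX = VLEN×LMUL/SEW = 256×2/32 = 16
AVL=3 ≤ VLMAX=16, so vl = 3
vd[0] and(0xc0,0x1c) -> 0x00
vd[1] and(0xea,0x76) -> 0x62
vd[2] and(0x48,0x4e) -> 0x48
vd[3] tail/ones -> 0xffffffff
vd[4] tail/ones -> 0xffffffff
vd[5] tail/ones -> 0xffffffff
vd[6] tail/ones -> 0xffffffff
vd[7] tail/ones -> 0xffffffff
vd[8] tail/ones -> 0xffffffff
vd[9] tail/ones -> 0xffffffff
vd[10] tail/ones -> 0xffffffff
vd[11] tail/ones -> 0xffffffff
vd[12] tail/ones -> 0xffffffff
vd[13] tail/ones -> 0xffffffff
vd[14] tail/ones -> 0xffffffff
vd[15] tail/ones -> 0xffffffff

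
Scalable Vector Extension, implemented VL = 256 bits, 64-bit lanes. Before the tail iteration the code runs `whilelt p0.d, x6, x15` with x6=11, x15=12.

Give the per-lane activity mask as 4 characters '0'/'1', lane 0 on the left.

predicate = 1000

256-bit reg / 64-bit elem → 4 lanes
whilelt: lane j active iff 11+j < 12 → j < 1 → 1 active
bits (lane 0 leftmost): 1000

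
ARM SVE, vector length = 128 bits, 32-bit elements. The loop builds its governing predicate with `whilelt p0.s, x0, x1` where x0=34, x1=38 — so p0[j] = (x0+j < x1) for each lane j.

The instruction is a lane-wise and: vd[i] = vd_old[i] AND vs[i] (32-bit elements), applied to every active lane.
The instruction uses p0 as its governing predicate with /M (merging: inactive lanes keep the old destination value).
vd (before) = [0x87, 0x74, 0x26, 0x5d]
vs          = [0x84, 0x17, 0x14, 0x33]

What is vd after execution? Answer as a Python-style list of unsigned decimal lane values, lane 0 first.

lane count: 128 div 32 = 4
p0[j] = (34+j < 38); true for j=0..3 → 4 lanes set
  i=0: and(0x87,0x84) → 132
  i=1: and(0x74,0x17) → 20
  i=2: and(0x26,0x14) → 4
  i=3: and(0x5d,0x33) → 17

vd = [132, 20, 4, 17]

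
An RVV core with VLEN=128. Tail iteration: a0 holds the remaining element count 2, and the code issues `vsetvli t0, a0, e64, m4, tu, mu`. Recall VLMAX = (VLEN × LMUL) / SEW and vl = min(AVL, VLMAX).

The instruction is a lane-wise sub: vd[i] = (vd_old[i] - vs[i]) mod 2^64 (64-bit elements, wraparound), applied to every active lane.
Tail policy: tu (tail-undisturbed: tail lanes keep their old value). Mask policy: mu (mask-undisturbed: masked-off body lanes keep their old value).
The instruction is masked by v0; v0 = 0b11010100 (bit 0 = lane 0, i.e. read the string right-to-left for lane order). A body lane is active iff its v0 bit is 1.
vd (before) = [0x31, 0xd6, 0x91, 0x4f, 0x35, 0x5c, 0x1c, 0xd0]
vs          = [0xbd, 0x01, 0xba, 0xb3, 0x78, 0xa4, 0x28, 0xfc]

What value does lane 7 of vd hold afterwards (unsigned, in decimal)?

vd[7] = 208

VLMAX = VLEN×LMUL/SEW = 128×4/64 = 8
vl = min(AVL, VLMAX) = min(2, 8) = 2
vd[0] mask-off/keep -> 0x31
vd[1] mask-off/keep -> 0xd6
vd[2] tail/keep -> 0x91
vd[3] tail/keep -> 0x4f
vd[4] tail/keep -> 0x35
vd[5] tail/keep -> 0x5c
vd[6] tail/keep -> 0x1c
vd[7] tail/keep -> 0xd0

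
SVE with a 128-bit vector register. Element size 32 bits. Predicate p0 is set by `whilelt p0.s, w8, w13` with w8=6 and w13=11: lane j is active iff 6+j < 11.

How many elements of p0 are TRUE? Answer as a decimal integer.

register lanes = 128/32 = 4
p0[j] = (6+j < 11); true for j=0..3 → 4 lanes set

vl = 4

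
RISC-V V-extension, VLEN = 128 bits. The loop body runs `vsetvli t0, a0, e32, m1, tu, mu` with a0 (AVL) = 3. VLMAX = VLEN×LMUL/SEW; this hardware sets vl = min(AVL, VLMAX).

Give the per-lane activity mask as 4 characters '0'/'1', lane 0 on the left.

predicate = 1110

lanes per group: 128·1/32 = 4
vl ← min(3, 4) = 3
bits (lane 0 leftmost): 1110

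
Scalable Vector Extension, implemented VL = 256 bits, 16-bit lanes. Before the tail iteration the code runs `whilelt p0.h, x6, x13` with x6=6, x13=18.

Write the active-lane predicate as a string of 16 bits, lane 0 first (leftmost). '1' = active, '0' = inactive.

predicate = 1111111111110000

register lanes = 256/16 = 16
p0[j] = (6+j < 18); true for j=0..11 → 12 lanes set
bits (lane 0 leftmost): 1111111111110000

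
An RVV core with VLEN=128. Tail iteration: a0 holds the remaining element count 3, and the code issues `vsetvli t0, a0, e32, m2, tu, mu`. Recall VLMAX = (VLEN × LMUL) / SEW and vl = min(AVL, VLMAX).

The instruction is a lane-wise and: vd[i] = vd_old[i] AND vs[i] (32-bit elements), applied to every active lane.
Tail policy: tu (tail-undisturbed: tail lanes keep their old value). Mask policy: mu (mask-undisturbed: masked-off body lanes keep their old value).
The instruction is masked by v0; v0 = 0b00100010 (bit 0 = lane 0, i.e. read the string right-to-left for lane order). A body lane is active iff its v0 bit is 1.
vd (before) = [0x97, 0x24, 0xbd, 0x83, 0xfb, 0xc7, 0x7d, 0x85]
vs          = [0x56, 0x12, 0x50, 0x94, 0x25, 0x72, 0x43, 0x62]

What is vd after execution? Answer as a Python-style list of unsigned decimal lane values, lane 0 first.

VLMAX = (128 × 2) / 32 = 8 lanes
AVL=3 ≤ VLMAX=8, so vl = 3
[0] mask-off/keep = 0x97
[1] and(0x24,0x12) = 0x00
[2] mask-off/keep = 0xbd
[3] tail/keep = 0x83
[4] tail/keep = 0xfb
[5] tail/keep = 0xc7
[6] tail/keep = 0x7d
[7] tail/keep = 0x85

vd = [151, 0, 189, 131, 251, 199, 125, 133]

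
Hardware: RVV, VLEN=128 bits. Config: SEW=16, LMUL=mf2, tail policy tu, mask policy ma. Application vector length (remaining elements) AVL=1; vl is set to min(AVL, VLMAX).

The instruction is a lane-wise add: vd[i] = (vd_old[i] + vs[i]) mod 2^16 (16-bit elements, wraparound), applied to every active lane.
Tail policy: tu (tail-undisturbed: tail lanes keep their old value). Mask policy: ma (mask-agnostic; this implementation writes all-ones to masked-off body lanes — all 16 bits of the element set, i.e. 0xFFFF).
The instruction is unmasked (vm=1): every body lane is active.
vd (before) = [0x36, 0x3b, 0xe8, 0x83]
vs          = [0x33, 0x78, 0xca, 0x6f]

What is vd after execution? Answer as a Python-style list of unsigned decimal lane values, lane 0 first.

vd = [105, 59, 232, 131]

VLMAX = VLEN×LMUL/SEW = 128×1/2/16 = 4
AVL=1 ≤ VLMAX=4, so vl = 1
[0] add(0x36,0x33) = 0x69
[1] tail/keep = 0x3b
[2] tail/keep = 0xe8
[3] tail/keep = 0x83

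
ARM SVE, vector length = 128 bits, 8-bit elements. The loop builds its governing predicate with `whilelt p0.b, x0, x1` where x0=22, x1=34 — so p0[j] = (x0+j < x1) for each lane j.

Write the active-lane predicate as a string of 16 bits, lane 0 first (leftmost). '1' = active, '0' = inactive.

predicate = 1111111111110000

lane count: 128 div 8 = 16
p0[j] = (22+j < 34); true for j=0..11 → 12 lanes set
bits (lane 0 leftmost): 1111111111110000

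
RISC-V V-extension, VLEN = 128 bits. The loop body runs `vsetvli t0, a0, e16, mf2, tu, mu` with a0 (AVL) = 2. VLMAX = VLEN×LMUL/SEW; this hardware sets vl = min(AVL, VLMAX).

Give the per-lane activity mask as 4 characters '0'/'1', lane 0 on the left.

predicate = 1100

lanes per group: 128·1/2/16 = 4
vl = min(AVL, VLMAX) = min(2, 4) = 2
bits (lane 0 leftmost): 1100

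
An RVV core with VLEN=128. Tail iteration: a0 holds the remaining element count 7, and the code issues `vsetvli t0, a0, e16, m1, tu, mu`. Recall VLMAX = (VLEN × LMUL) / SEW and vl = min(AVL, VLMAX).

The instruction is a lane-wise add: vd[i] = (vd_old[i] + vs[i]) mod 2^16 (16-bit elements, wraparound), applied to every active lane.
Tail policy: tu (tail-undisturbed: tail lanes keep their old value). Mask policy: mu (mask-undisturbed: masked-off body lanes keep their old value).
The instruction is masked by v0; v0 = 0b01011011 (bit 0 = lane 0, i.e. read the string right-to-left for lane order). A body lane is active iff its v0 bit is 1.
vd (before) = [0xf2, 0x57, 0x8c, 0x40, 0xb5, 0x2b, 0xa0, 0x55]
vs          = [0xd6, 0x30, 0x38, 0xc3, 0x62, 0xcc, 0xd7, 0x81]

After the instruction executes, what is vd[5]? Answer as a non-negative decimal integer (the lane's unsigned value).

lanes per group: 128·1/16 = 8
AVL=7 ≤ VLMAX=8, so vl = 7
lane  0: add(0xf2,0xd6) ⇒ 0x1c8
lane  1: add(0x57,0x30) ⇒ 0x87
lane  2: mask-off/keep ⇒ 0x8c
lane  3: add(0x40,0xc3) ⇒ 0x103
lane  4: add(0xb5,0x62) ⇒ 0x117
lane  5: mask-off/keep ⇒ 0x2b
lane  6: add(0xa0,0xd7) ⇒ 0x177
lane  7: tail/keep ⇒ 0x55

vd[5] = 43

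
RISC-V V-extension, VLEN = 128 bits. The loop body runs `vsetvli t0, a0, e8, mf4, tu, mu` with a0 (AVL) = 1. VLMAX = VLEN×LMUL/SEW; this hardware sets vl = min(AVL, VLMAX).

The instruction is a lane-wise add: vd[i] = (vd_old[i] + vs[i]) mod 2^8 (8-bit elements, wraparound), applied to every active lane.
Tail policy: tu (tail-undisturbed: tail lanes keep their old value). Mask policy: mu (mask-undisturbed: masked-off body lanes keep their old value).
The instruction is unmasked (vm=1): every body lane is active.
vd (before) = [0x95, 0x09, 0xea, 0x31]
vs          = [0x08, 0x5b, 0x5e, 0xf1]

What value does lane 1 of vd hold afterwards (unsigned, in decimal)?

lanes per group: 128·1/4/8 = 4
vl ← min(1, 4) = 1
vd[0] add(0x95,0x08) -> 0x9d
vd[1] tail/keep -> 0x09
vd[2] tail/keep -> 0xea
vd[3] tail/keep -> 0x31

vd[1] = 9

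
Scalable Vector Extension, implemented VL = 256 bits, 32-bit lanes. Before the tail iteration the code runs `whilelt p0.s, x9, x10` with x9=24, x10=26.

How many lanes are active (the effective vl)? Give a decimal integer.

vl = 2

256-bit reg / 32-bit elem → 8 lanes
p0[j] = (24+j < 26); true for j=0..1 → 2 lanes set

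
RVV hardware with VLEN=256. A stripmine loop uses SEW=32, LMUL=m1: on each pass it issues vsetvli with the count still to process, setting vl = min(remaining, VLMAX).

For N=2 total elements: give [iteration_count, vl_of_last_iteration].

lanes per group: 256·1/32 = 8
iterations = ceil(2/8) = 1; final-pass vl = 2

[iterations, last_vl] = [1, 2]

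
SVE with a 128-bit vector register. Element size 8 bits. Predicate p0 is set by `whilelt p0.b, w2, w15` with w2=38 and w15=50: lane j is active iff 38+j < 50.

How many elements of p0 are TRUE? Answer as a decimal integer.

128-bit reg / 8-bit elem → 16 lanes
p0[j] = (38+j < 50); true for j=0..11 → 12 lanes set

vl = 12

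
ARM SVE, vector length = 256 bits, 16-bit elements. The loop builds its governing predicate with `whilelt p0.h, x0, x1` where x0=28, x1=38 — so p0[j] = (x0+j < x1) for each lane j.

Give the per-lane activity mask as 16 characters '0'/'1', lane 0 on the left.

predicate = 1111111111000000

256-bit reg / 16-bit elem → 16 lanes
p0[j] = (28+j < 38); true for j=0..9 → 10 lanes set
bits (lane 0 leftmost): 1111111111000000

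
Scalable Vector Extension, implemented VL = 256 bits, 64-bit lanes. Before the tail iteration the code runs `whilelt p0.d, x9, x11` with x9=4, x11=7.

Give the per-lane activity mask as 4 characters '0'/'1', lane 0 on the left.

predicate = 1110

lane count: 256 div 64 = 4
whilelt: lane j active iff 4+j < 7 → j < 3 → 3 active
bits (lane 0 leftmost): 1110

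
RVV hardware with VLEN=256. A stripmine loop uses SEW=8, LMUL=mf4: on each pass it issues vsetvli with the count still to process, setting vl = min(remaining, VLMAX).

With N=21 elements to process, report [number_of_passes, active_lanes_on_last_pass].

VLMAX = VLEN×LMUL/SEW = 256×1/4/8 = 8
iterations = ceil(21/8) = 3; final-pass vl = 5

[iterations, last_vl] = [3, 5]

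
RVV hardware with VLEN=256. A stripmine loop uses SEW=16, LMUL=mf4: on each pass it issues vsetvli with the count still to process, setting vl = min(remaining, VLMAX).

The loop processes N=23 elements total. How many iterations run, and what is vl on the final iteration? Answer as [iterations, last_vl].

[iterations, last_vl] = [6, 3]

VLMAX = (256 × 1/4) / 16 = 4 lanes
23 elements at 4/iter → 6 passes, remainder 3 on the last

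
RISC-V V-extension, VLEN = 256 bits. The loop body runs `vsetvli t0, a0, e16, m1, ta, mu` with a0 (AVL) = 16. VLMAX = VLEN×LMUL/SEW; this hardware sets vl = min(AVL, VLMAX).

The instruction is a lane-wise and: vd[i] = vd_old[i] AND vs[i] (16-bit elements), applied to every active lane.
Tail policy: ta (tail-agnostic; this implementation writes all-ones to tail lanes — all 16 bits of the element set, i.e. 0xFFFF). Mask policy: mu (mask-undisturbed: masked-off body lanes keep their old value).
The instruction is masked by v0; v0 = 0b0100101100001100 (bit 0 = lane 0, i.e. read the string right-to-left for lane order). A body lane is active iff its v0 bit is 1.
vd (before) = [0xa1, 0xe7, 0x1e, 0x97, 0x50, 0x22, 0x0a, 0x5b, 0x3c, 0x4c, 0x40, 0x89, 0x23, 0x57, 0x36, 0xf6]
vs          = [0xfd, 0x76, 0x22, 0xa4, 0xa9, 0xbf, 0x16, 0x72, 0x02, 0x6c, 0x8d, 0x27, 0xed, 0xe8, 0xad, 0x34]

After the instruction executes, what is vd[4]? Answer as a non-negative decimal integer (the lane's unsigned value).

vd[4] = 80

VLMAX = (256 × 1) / 16 = 16 lanes
AVL=16 ≤ VLMAX=16, so vl = 16
  i=0: mask-off/keep → 161
  i=1: mask-off/keep → 231
  i=2: and(0x1e,0x22) → 2
  i=3: and(0x97,0xa4) → 132
  i=4: mask-off/keep → 80
  i=5: mask-off/keep → 34
  i=6: mask-off/keep → 10
  i=7: mask-off/keep → 91
  i=8: and(0x3c,0x02) → 0
  i=9: and(0x4c,0x6c) → 76
  i=10: mask-off/keep → 64
  i=11: and(0x89,0x27) → 1
  i=12: mask-off/keep → 35
  i=13: mask-off/keep → 87
  i=14: and(0x36,0xad) → 36
  i=15: mask-off/keep → 246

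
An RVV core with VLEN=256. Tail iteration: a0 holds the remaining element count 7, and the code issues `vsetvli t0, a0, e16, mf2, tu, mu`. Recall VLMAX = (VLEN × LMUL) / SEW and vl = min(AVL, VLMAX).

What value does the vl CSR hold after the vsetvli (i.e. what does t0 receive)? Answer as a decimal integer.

vl = 7

VLMAX = VLEN×LMUL/SEW = 256×1/2/16 = 8
vl = min(AVL, VLMAX) = min(7, 8) = 7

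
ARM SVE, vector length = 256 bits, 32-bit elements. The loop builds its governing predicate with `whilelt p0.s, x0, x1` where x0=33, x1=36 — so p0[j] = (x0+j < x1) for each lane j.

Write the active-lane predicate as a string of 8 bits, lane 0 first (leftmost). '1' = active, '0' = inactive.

predicate = 11100000

lane count: 256 div 32 = 8
p0[j] = (33+j < 36); true for j=0..2 → 3 lanes set
bits (lane 0 leftmost): 11100000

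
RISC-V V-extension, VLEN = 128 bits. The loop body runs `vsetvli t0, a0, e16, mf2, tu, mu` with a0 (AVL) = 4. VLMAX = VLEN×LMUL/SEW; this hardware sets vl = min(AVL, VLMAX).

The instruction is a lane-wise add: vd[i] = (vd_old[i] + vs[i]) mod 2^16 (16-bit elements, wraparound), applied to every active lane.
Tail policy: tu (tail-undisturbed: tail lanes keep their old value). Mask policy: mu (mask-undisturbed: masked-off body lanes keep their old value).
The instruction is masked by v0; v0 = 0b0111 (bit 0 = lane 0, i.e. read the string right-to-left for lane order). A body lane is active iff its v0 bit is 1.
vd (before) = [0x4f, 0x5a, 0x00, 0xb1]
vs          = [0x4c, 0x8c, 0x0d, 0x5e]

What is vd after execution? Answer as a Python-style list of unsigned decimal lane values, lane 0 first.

vd = [155, 230, 13, 177]

VLMAX = (128 × 1/2) / 16 = 4 lanes
AVL=4 ≤ VLMAX=4, so vl = 4
[0] add(0x4f,0x4c) = 0x9b
[1] add(0x5a,0x8c) = 0xe6
[2] add(0x00,0x0d) = 0x0d
[3] mask-off/keep = 0xb1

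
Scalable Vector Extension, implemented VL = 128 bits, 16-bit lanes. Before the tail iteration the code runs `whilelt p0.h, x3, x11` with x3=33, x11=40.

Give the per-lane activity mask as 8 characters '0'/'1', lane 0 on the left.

predicate = 11111110

register lanes = 128/16 = 8
p0[j] = (33+j < 40); true for j=0..6 → 7 lanes set
bits (lane 0 leftmost): 11111110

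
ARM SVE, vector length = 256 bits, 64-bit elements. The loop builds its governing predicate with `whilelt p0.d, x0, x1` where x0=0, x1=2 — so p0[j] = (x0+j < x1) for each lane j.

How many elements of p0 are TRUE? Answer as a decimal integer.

vl = 2

register lanes = 256/64 = 4
active while 0+j < 2, i.e. j ∈ [0,2) capped at 4 ⇒ 2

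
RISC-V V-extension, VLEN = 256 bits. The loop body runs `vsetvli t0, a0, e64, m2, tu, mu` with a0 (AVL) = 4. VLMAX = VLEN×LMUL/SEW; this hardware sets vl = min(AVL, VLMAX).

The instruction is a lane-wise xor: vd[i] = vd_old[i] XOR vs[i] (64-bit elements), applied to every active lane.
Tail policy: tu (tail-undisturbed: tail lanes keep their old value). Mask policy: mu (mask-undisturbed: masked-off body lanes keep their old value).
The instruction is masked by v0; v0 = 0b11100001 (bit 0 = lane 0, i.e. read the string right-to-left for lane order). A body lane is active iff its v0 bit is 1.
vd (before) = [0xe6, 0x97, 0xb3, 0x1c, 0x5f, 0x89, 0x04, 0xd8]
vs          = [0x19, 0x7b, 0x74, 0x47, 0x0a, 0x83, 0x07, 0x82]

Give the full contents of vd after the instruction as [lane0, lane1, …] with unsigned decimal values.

vd = [255, 151, 179, 28, 95, 137, 4, 216]

VLMAX = (256 × 2) / 64 = 8 lanes
AVL=4 ≤ VLMAX=8, so vl = 4
vd[0] xor(0xe6,0x19) -> 0xff
vd[1] mask-off/keep -> 0x97
vd[2] mask-off/keep -> 0xb3
vd[3] mask-off/keep -> 0x1c
vd[4] tail/keep -> 0x5f
vd[5] tail/keep -> 0x89
vd[6] tail/keep -> 0x04
vd[7] tail/keep -> 0xd8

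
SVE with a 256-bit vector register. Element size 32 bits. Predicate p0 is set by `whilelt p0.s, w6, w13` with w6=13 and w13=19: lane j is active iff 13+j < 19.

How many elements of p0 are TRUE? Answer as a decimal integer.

vl = 6

register lanes = 256/32 = 8
p0[j] = (13+j < 19); true for j=0..5 → 6 lanes set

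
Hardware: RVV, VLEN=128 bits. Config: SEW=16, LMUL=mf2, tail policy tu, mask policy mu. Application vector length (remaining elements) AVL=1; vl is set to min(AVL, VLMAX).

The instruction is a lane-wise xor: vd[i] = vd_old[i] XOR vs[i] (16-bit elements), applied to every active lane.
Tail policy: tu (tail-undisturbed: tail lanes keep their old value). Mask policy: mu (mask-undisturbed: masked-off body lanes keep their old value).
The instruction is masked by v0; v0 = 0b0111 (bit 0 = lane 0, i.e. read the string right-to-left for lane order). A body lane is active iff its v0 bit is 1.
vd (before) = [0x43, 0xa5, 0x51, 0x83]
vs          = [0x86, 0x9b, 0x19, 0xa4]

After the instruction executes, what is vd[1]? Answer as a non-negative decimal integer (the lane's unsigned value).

vd[1] = 165

VLMAX = VLEN×LMUL/SEW = 128×1/2/16 = 4
vl = min(AVL, VLMAX) = min(1, 4) = 1
  i=0: xor(0x43,0x86) → 197
  i=1: tail/keep → 165
  i=2: tail/keep → 81
  i=3: tail/keep → 131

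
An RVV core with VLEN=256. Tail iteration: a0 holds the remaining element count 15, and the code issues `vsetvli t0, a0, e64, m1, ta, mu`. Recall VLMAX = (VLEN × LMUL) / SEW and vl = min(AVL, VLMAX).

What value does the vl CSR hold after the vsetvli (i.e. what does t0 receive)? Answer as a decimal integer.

lanes per group: 256·1/64 = 4
vl = min(AVL, VLMAX) = min(15, 4) = 4

vl = 4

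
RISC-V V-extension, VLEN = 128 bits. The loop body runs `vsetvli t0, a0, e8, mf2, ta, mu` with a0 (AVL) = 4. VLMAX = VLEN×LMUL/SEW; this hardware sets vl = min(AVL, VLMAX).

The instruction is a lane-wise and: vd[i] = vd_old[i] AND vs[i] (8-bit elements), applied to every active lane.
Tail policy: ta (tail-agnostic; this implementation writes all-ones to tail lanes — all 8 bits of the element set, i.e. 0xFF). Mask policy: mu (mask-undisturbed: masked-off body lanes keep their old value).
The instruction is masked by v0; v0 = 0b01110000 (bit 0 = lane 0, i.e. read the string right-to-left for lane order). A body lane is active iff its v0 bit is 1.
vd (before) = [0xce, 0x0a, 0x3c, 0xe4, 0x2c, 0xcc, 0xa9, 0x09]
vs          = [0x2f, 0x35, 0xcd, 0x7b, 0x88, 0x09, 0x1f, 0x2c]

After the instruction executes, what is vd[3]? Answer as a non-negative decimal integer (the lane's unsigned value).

lanes per group: 128·1/2/8 = 8
vl = min(AVL, VLMAX) = min(4, 8) = 4
  i=0: mask-off/keep → 206
  i=1: mask-off/keep → 10
  i=2: mask-off/keep → 60
  i=3: mask-off/keep → 228
  i=4: tail/ones → 255
  i=5: tail/ones → 255
  i=6: tail/ones → 255
  i=7: tail/ones → 255

vd[3] = 228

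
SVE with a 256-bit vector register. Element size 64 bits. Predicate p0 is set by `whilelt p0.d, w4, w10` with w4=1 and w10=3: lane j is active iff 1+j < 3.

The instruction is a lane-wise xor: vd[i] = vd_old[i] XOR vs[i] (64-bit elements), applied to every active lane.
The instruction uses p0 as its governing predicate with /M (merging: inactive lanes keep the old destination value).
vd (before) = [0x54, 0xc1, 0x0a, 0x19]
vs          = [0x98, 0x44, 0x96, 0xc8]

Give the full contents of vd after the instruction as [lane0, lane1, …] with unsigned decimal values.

vd = [204, 133, 10, 25]

256-bit reg / 64-bit elem → 4 lanes
p0[j] = (1+j < 3); true for j=0..1 → 2 lanes set
[0] xor(0x54,0x98) = 0xcc
[1] xor(0xc1,0x44) = 0x85
[2] tail/keep = 0x0a
[3] tail/keep = 0x19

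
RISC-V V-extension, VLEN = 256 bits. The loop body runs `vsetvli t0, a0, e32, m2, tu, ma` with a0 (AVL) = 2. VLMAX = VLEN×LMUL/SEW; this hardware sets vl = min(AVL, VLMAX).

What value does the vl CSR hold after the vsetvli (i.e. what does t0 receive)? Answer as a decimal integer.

vl = 2

lanes per group: 256·2/32 = 16
vl = min(AVL, VLMAX) = min(2, 16) = 2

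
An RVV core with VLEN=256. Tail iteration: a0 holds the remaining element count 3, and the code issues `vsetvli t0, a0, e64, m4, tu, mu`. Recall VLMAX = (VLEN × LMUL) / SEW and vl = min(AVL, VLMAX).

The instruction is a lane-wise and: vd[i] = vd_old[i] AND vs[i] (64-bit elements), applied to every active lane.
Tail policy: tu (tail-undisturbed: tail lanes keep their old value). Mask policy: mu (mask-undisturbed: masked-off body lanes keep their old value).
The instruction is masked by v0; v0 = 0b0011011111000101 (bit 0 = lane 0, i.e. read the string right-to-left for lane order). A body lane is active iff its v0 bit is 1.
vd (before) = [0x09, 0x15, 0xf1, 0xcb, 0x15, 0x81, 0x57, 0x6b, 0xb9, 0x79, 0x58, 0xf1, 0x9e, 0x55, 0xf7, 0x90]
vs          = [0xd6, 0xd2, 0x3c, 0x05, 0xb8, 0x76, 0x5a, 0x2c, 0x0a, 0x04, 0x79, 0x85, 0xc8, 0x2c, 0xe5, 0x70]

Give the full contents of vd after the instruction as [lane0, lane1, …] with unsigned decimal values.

vd = [0, 21, 48, 203, 21, 129, 87, 107, 185, 121, 88, 241, 158, 85, 247, 144]

lanes per group: 256·4/64 = 16
vl = min(AVL, VLMAX) = min(3, 16) = 3
[0] and(0x09,0xd6) = 0x00
[1] mask-off/keep = 0x15
[2] and(0xf1,0x3c) = 0x30
[3] tail/keep = 0xcb
[4] tail/keep = 0x15
[5] tail/keep = 0x81
[6] tail/keep = 0x57
[7] tail/keep = 0x6b
[8] tail/keep = 0xb9
[9] tail/keep = 0x79
[10] tail/keep = 0x58
[11] tail/keep = 0xf1
[12] tail/keep = 0x9e
[13] tail/keep = 0x55
[14] tail/keep = 0xf7
[15] tail/keep = 0x90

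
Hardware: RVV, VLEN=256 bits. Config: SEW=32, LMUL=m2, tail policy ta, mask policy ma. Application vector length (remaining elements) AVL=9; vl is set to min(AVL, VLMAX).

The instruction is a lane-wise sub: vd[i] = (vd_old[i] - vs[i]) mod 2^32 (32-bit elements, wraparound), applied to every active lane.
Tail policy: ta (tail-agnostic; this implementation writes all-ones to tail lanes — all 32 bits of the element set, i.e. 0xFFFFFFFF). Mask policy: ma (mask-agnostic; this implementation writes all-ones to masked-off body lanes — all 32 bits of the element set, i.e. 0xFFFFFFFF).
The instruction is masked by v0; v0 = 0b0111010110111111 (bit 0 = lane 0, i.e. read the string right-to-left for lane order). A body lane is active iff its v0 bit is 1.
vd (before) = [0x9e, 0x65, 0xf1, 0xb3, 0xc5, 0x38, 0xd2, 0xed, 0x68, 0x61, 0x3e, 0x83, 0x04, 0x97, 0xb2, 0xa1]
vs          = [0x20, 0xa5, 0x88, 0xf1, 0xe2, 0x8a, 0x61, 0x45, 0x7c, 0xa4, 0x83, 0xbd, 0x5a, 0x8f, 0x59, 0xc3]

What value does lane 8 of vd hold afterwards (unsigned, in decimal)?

VLMAX = (256 × 2) / 32 = 16 lanes
AVL=9 ≤ VLMAX=16, so vl = 9
[0] sub(0x9e,0x20) = 0x7e
[1] sub(0x65,0xa5) = 0xffffffc0
[2] sub(0xf1,0x88) = 0x69
[3] sub(0xb3,0xf1) = 0xffffffc2
[4] sub(0xc5,0xe2) = 0xffffffe3
[5] sub(0x38,0x8a) = 0xffffffae
[6] mask-off/ones = 0xffffffff
[7] sub(0xed,0x45) = 0xa8
[8] sub(0x68,0x7c) = 0xffffffec
[9] tail/ones = 0xffffffff
[10] tail/ones = 0xffffffff
[11] tail/ones = 0xffffffff
[12] tail/ones = 0xffffffff
[13] tail/ones = 0xffffffff
[14] tail/ones = 0xffffffff
[15] tail/ones = 0xffffffff

vd[8] = 4294967276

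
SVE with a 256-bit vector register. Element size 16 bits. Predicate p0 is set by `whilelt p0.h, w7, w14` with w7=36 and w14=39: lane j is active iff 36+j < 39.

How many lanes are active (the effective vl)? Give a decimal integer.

lane count: 256 div 16 = 16
active while 36+j < 39, i.e. j ∈ [0,3) capped at 16 ⇒ 3

vl = 3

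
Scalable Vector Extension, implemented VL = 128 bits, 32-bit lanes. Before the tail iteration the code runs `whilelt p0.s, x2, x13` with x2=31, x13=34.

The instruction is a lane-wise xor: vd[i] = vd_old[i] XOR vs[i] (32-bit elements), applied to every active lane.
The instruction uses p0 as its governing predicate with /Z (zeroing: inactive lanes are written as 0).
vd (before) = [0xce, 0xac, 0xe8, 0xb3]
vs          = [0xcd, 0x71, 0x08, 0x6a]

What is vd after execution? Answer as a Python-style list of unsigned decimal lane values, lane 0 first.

lane count: 128 div 32 = 4
active while 31+j < 34, i.e. j ∈ [0,3) capped at 4 ⇒ 3
[0] xor(0xce,0xcd) = 0x03
[1] xor(0xac,0x71) = 0xdd
[2] xor(0xe8,0x08) = 0xe0
[3] tail/zero = 0x00

vd = [3, 221, 224, 0]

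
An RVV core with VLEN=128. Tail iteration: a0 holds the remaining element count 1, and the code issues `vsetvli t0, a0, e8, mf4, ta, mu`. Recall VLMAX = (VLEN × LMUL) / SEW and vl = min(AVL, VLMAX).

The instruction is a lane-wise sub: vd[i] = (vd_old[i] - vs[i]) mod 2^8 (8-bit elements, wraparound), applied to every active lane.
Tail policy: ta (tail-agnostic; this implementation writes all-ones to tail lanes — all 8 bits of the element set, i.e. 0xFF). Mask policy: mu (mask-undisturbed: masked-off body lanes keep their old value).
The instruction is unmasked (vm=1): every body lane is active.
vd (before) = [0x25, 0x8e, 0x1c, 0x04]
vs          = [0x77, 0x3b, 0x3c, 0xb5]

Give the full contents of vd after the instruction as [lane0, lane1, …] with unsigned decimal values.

VLMAX = VLEN×LMUL/SEW = 128×1/4/8 = 4
vl ← min(1, 4) = 1
  i=0: sub(0x25,0x77) → 174
  i=1: tail/ones → 255
  i=2: tail/ones → 255
  i=3: tail/ones → 255

vd = [174, 255, 255, 255]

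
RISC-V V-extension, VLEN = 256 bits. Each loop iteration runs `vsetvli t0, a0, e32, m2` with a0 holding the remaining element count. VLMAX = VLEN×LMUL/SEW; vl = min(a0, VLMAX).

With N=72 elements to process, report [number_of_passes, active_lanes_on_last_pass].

VLMAX = (256 × 2) / 32 = 16 lanes
72 elements at 16/iter → 5 passes, remainder 8 on the last

[iterations, last_vl] = [5, 8]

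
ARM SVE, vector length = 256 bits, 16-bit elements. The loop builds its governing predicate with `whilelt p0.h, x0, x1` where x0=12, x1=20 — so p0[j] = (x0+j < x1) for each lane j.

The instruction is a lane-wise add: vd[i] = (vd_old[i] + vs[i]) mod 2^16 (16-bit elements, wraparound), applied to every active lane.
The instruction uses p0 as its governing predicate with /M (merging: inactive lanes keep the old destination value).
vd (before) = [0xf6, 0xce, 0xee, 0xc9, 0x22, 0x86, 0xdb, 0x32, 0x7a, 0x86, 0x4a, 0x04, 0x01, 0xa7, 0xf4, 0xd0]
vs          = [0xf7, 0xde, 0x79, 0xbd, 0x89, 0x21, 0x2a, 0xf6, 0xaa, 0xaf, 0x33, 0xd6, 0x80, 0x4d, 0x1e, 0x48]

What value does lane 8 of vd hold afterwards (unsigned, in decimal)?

vd[8] = 122

register lanes = 256/16 = 16
whilelt: lane j active iff 12+j < 20 → j < 8 → 8 active
lane  0: add(0xf6,0xf7) ⇒ 0x1ed
lane  1: add(0xce,0xde) ⇒ 0x1ac
lane  2: add(0xee,0x79) ⇒ 0x167
lane  3: add(0xc9,0xbd) ⇒ 0x186
lane  4: add(0x22,0x89) ⇒ 0xab
lane  5: add(0x86,0x21) ⇒ 0xa7
lane  6: add(0xdb,0x2a) ⇒ 0x105
lane  7: add(0x32,0xf6) ⇒ 0x128
lane  8: tail/keep ⇒ 0x7a
lane  9: tail/keep ⇒ 0x86
lane 10: tail/keep ⇒ 0x4a
lane 11: tail/keep ⇒ 0x04
lane 12: tail/keep ⇒ 0x01
lane 13: tail/keep ⇒ 0xa7
lane 14: tail/keep ⇒ 0xf4
lane 15: tail/keep ⇒ 0xd0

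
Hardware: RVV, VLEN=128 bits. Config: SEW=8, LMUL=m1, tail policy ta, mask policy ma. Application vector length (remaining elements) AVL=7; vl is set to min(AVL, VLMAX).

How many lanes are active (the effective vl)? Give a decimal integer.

lanes per group: 128·1/8 = 16
AVL=7 ≤ VLMAX=16, so vl = 7

vl = 7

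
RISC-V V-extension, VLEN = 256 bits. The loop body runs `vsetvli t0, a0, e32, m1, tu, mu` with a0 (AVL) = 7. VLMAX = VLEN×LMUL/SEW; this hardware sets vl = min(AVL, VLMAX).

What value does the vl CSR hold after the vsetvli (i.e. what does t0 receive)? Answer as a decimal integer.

lanes per group: 256·1/32 = 8
AVL=7 ≤ VLMAX=8, so vl = 7

vl = 7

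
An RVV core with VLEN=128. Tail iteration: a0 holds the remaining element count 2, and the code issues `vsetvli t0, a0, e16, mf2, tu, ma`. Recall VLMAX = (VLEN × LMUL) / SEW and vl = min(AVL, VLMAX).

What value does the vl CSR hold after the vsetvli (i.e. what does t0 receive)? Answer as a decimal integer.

vl = 2

VLMAX = VLEN×LMUL/SEW = 128×1/2/16 = 4
vl = min(AVL, VLMAX) = min(2, 4) = 2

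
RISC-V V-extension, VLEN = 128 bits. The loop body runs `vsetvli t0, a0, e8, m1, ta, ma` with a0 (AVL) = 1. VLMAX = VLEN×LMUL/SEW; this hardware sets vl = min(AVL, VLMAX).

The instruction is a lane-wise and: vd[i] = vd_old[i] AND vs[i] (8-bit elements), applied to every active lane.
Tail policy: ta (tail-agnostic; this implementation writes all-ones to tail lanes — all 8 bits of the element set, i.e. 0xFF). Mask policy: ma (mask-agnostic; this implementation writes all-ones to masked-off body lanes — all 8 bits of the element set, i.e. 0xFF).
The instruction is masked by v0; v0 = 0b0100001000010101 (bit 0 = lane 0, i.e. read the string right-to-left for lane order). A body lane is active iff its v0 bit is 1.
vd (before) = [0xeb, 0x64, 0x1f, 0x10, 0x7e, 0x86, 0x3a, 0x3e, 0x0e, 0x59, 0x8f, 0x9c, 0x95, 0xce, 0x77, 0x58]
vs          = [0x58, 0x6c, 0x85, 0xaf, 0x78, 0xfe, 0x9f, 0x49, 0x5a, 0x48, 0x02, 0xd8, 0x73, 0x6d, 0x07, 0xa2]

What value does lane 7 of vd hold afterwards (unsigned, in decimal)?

VLMAX = VLEN×LMUL/SEW = 128×1/8 = 16
AVL=1 ≤ VLMAX=16, so vl = 1
lane  0: and(0xeb,0x58) ⇒ 0x48
lane  1: tail/ones ⇒ 0xff
lane  2: tail/ones ⇒ 0xff
lane  3: tail/ones ⇒ 0xff
lane  4: tail/ones ⇒ 0xff
lane  5: tail/ones ⇒ 0xff
lane  6: tail/ones ⇒ 0xff
lane  7: tail/ones ⇒ 0xff
lane  8: tail/ones ⇒ 0xff
lane  9: tail/ones ⇒ 0xff
lane 10: tail/ones ⇒ 0xff
lane 11: tail/ones ⇒ 0xff
lane 12: tail/ones ⇒ 0xff
lane 13: tail/ones ⇒ 0xff
lane 14: tail/ones ⇒ 0xff
lane 15: tail/ones ⇒ 0xff

vd[7] = 255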